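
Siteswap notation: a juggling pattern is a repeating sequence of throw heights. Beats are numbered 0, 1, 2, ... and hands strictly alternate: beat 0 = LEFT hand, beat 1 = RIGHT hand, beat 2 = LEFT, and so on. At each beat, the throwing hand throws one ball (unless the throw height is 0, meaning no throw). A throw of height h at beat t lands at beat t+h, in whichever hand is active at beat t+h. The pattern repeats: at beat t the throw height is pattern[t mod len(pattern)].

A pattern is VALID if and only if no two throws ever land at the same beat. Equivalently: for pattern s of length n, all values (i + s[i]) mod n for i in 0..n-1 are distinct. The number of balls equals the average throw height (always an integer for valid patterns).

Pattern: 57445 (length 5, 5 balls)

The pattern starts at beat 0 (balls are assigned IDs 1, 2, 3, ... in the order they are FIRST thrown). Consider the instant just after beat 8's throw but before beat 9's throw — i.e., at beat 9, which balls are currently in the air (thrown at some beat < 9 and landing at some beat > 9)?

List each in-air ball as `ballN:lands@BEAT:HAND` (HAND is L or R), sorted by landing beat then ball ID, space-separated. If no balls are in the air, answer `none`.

Beat 0 (L): throw ball1 h=5 -> lands@5:R; in-air after throw: [b1@5:R]
Beat 1 (R): throw ball2 h=7 -> lands@8:L; in-air after throw: [b1@5:R b2@8:L]
Beat 2 (L): throw ball3 h=4 -> lands@6:L; in-air after throw: [b1@5:R b3@6:L b2@8:L]
Beat 3 (R): throw ball4 h=4 -> lands@7:R; in-air after throw: [b1@5:R b3@6:L b4@7:R b2@8:L]
Beat 4 (L): throw ball5 h=5 -> lands@9:R; in-air after throw: [b1@5:R b3@6:L b4@7:R b2@8:L b5@9:R]
Beat 5 (R): throw ball1 h=5 -> lands@10:L; in-air after throw: [b3@6:L b4@7:R b2@8:L b5@9:R b1@10:L]
Beat 6 (L): throw ball3 h=7 -> lands@13:R; in-air after throw: [b4@7:R b2@8:L b5@9:R b1@10:L b3@13:R]
Beat 7 (R): throw ball4 h=4 -> lands@11:R; in-air after throw: [b2@8:L b5@9:R b1@10:L b4@11:R b3@13:R]
Beat 8 (L): throw ball2 h=4 -> lands@12:L; in-air after throw: [b5@9:R b1@10:L b4@11:R b2@12:L b3@13:R]
Beat 9 (R): throw ball5 h=5 -> lands@14:L; in-air after throw: [b1@10:L b4@11:R b2@12:L b3@13:R b5@14:L]

Answer: ball1:lands@10:L ball4:lands@11:R ball2:lands@12:L ball3:lands@13:R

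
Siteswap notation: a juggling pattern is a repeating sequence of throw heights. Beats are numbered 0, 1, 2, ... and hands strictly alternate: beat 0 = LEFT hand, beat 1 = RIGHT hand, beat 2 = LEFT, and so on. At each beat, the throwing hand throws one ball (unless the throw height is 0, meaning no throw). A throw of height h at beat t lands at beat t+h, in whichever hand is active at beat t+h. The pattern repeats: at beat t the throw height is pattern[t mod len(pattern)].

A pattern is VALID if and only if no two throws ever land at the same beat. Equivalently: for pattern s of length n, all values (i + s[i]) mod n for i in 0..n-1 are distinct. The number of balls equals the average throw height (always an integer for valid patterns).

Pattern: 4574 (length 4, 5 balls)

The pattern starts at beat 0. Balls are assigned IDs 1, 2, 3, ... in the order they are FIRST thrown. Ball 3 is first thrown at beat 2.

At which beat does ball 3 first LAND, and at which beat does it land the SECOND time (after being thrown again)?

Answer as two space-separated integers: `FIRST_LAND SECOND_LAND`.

Beat 0 (L): throw ball1 h=4 -> lands@4:L; in-air after throw: [b1@4:L]
Beat 1 (R): throw ball2 h=5 -> lands@6:L; in-air after throw: [b1@4:L b2@6:L]
Beat 2 (L): throw ball3 h=7 -> lands@9:R; in-air after throw: [b1@4:L b2@6:L b3@9:R]
Beat 3 (R): throw ball4 h=4 -> lands@7:R; in-air after throw: [b1@4:L b2@6:L b4@7:R b3@9:R]
Beat 4 (L): throw ball1 h=4 -> lands@8:L; in-air after throw: [b2@6:L b4@7:R b1@8:L b3@9:R]
Beat 5 (R): throw ball5 h=5 -> lands@10:L; in-air after throw: [b2@6:L b4@7:R b1@8:L b3@9:R b5@10:L]
Beat 6 (L): throw ball2 h=7 -> lands@13:R; in-air after throw: [b4@7:R b1@8:L b3@9:R b5@10:L b2@13:R]
Beat 7 (R): throw ball4 h=4 -> lands@11:R; in-air after throw: [b1@8:L b3@9:R b5@10:L b4@11:R b2@13:R]
Beat 8 (L): throw ball1 h=4 -> lands@12:L; in-air after throw: [b3@9:R b5@10:L b4@11:R b1@12:L b2@13:R]
Beat 9 (R): throw ball3 h=5 -> lands@14:L; in-air after throw: [b5@10:L b4@11:R b1@12:L b2@13:R b3@14:L]
Beat 10 (L): throw ball5 h=7 -> lands@17:R; in-air after throw: [b4@11:R b1@12:L b2@13:R b3@14:L b5@17:R]
Beat 11 (R): throw ball4 h=4 -> lands@15:R; in-air after throw: [b1@12:L b2@13:R b3@14:L b4@15:R b5@17:R]
Ball 3: thrown@2 h=7 -> first land @9; rethrown@9 h=5 -> second land @14

Answer: 9 14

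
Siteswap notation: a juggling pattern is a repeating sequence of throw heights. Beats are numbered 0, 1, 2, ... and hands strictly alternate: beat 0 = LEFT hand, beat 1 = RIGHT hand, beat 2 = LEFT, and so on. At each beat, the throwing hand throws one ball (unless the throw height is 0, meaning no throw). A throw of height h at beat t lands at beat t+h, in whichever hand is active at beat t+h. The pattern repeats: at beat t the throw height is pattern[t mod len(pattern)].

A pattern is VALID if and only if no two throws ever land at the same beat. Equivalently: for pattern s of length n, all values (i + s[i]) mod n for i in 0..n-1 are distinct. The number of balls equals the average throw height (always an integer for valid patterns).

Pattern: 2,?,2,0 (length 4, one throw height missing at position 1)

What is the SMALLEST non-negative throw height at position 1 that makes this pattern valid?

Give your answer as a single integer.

i=0: (0 + 2) mod 4 = 2
i=1: s[i]=? (unknown)
i=2: (2 + 2) mod 4 = 0
i=3: (3 + 0) mod 4 = 3
Known residues: [0, 2, 3]; need a permutation of 0..3, so missing residue r = 1
Need (1 + s) mod 4 = 1; smallest s = (1 - 1) mod 4 = 0

Answer: 0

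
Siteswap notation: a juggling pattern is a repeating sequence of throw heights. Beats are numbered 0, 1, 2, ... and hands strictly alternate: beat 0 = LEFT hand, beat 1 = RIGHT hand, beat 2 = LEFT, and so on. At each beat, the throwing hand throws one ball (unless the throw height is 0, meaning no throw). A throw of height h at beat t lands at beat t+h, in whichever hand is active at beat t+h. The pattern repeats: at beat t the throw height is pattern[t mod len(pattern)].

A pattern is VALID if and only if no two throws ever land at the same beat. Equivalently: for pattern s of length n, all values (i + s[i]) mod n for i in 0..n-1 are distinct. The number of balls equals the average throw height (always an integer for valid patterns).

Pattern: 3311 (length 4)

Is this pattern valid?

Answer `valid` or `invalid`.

Answer: invalid

Derivation:
i=0: (i + s[i]) mod n = (0 + 3) mod 4 = 3
i=1: (i + s[i]) mod n = (1 + 3) mod 4 = 0
i=2: (i + s[i]) mod n = (2 + 1) mod 4 = 3
i=3: (i + s[i]) mod n = (3 + 1) mod 4 = 0
Residues: [3, 0, 3, 0], distinct: False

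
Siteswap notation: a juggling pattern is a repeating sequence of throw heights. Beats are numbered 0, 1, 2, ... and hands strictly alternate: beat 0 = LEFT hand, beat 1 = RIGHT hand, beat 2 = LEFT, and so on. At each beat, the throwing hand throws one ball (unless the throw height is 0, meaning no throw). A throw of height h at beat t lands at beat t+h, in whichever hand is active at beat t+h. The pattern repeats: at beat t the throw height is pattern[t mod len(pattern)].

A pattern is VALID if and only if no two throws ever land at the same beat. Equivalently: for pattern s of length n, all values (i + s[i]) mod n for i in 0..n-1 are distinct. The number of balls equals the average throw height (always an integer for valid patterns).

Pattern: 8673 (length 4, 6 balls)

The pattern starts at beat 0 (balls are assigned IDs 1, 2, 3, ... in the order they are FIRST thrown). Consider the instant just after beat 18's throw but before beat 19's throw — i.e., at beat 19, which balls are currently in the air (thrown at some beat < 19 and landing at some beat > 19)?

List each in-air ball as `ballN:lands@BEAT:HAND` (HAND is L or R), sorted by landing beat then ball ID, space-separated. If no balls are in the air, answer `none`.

Answer: ball5:lands@20:L ball6:lands@21:R ball2:lands@23:R ball1:lands@24:L ball3:lands@25:R

Derivation:
Beat 0 (L): throw ball1 h=8 -> lands@8:L; in-air after throw: [b1@8:L]
Beat 1 (R): throw ball2 h=6 -> lands@7:R; in-air after throw: [b2@7:R b1@8:L]
Beat 2 (L): throw ball3 h=7 -> lands@9:R; in-air after throw: [b2@7:R b1@8:L b3@9:R]
Beat 3 (R): throw ball4 h=3 -> lands@6:L; in-air after throw: [b4@6:L b2@7:R b1@8:L b3@9:R]
Beat 4 (L): throw ball5 h=8 -> lands@12:L; in-air after throw: [b4@6:L b2@7:R b1@8:L b3@9:R b5@12:L]
Beat 5 (R): throw ball6 h=6 -> lands@11:R; in-air after throw: [b4@6:L b2@7:R b1@8:L b3@9:R b6@11:R b5@12:L]
Beat 6 (L): throw ball4 h=7 -> lands@13:R; in-air after throw: [b2@7:R b1@8:L b3@9:R b6@11:R b5@12:L b4@13:R]
Beat 7 (R): throw ball2 h=3 -> lands@10:L; in-air after throw: [b1@8:L b3@9:R b2@10:L b6@11:R b5@12:L b4@13:R]
Beat 8 (L): throw ball1 h=8 -> lands@16:L; in-air after throw: [b3@9:R b2@10:L b6@11:R b5@12:L b4@13:R b1@16:L]
Beat 9 (R): throw ball3 h=6 -> lands@15:R; in-air after throw: [b2@10:L b6@11:R b5@12:L b4@13:R b3@15:R b1@16:L]
Beat 10 (L): throw ball2 h=7 -> lands@17:R; in-air after throw: [b6@11:R b5@12:L b4@13:R b3@15:R b1@16:L b2@17:R]
Beat 11 (R): throw ball6 h=3 -> lands@14:L; in-air after throw: [b5@12:L b4@13:R b6@14:L b3@15:R b1@16:L b2@17:R]
Beat 12 (L): throw ball5 h=8 -> lands@20:L; in-air after throw: [b4@13:R b6@14:L b3@15:R b1@16:L b2@17:R b5@20:L]
Beat 13 (R): throw ball4 h=6 -> lands@19:R; in-air after throw: [b6@14:L b3@15:R b1@16:L b2@17:R b4@19:R b5@20:L]
Beat 14 (L): throw ball6 h=7 -> lands@21:R; in-air after throw: [b3@15:R b1@16:L b2@17:R b4@19:R b5@20:L b6@21:R]
Beat 15 (R): throw ball3 h=3 -> lands@18:L; in-air after throw: [b1@16:L b2@17:R b3@18:L b4@19:R b5@20:L b6@21:R]
Beat 16 (L): throw ball1 h=8 -> lands@24:L; in-air after throw: [b2@17:R b3@18:L b4@19:R b5@20:L b6@21:R b1@24:L]
Beat 17 (R): throw ball2 h=6 -> lands@23:R; in-air after throw: [b3@18:L b4@19:R b5@20:L b6@21:R b2@23:R b1@24:L]
Beat 18 (L): throw ball3 h=7 -> lands@25:R; in-air after throw: [b4@19:R b5@20:L b6@21:R b2@23:R b1@24:L b3@25:R]
Beat 19 (R): throw ball4 h=3 -> lands@22:L; in-air after throw: [b5@20:L b6@21:R b4@22:L b2@23:R b1@24:L b3@25:R]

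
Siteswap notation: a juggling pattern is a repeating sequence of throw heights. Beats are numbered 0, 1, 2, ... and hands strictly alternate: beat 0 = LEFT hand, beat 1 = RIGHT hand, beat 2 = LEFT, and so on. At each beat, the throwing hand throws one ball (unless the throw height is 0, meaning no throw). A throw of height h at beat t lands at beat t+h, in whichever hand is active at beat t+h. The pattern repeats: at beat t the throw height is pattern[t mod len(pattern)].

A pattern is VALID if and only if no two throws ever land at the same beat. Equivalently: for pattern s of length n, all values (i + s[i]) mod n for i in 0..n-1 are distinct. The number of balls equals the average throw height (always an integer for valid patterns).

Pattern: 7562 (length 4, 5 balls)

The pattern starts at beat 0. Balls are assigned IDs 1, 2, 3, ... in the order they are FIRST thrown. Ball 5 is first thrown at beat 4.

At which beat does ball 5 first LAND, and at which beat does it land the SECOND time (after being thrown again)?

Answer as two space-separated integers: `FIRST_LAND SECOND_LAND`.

Answer: 11 13

Derivation:
Beat 0 (L): throw ball1 h=7 -> lands@7:R; in-air after throw: [b1@7:R]
Beat 1 (R): throw ball2 h=5 -> lands@6:L; in-air after throw: [b2@6:L b1@7:R]
Beat 2 (L): throw ball3 h=6 -> lands@8:L; in-air after throw: [b2@6:L b1@7:R b3@8:L]
Beat 3 (R): throw ball4 h=2 -> lands@5:R; in-air after throw: [b4@5:R b2@6:L b1@7:R b3@8:L]
Beat 4 (L): throw ball5 h=7 -> lands@11:R; in-air after throw: [b4@5:R b2@6:L b1@7:R b3@8:L b5@11:R]
Beat 5 (R): throw ball4 h=5 -> lands@10:L; in-air after throw: [b2@6:L b1@7:R b3@8:L b4@10:L b5@11:R]
Beat 6 (L): throw ball2 h=6 -> lands@12:L; in-air after throw: [b1@7:R b3@8:L b4@10:L b5@11:R b2@12:L]
Beat 7 (R): throw ball1 h=2 -> lands@9:R; in-air after throw: [b3@8:L b1@9:R b4@10:L b5@11:R b2@12:L]
Beat 8 (L): throw ball3 h=7 -> lands@15:R; in-air after throw: [b1@9:R b4@10:L b5@11:R b2@12:L b3@15:R]
Beat 9 (R): throw ball1 h=5 -> lands@14:L; in-air after throw: [b4@10:L b5@11:R b2@12:L b1@14:L b3@15:R]
Beat 10 (L): throw ball4 h=6 -> lands@16:L; in-air after throw: [b5@11:R b2@12:L b1@14:L b3@15:R b4@16:L]
Beat 11 (R): throw ball5 h=2 -> lands@13:R; in-air after throw: [b2@12:L b5@13:R b1@14:L b3@15:R b4@16:L]
Beat 12 (L): throw ball2 h=7 -> lands@19:R; in-air after throw: [b5@13:R b1@14:L b3@15:R b4@16:L b2@19:R]
Beat 13 (R): throw ball5 h=5 -> lands@18:L; in-air after throw: [b1@14:L b3@15:R b4@16:L b5@18:L b2@19:R]
Ball 5: thrown@4 h=7 -> first land @11; rethrown@11 h=2 -> second land @13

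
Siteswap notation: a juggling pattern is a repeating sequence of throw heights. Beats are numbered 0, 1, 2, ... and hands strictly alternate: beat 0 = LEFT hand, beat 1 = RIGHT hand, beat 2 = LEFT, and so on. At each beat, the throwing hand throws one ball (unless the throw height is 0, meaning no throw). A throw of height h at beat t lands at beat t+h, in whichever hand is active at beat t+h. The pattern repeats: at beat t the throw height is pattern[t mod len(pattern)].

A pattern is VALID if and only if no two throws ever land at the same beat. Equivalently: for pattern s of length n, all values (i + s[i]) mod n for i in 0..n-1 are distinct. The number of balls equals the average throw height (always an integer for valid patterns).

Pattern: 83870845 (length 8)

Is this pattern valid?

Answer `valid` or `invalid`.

Answer: invalid

Derivation:
i=0: (i + s[i]) mod n = (0 + 8) mod 8 = 0
i=1: (i + s[i]) mod n = (1 + 3) mod 8 = 4
i=2: (i + s[i]) mod n = (2 + 8) mod 8 = 2
i=3: (i + s[i]) mod n = (3 + 7) mod 8 = 2
i=4: (i + s[i]) mod n = (4 + 0) mod 8 = 4
i=5: (i + s[i]) mod n = (5 + 8) mod 8 = 5
i=6: (i + s[i]) mod n = (6 + 4) mod 8 = 2
i=7: (i + s[i]) mod n = (7 + 5) mod 8 = 4
Residues: [0, 4, 2, 2, 4, 5, 2, 4], distinct: False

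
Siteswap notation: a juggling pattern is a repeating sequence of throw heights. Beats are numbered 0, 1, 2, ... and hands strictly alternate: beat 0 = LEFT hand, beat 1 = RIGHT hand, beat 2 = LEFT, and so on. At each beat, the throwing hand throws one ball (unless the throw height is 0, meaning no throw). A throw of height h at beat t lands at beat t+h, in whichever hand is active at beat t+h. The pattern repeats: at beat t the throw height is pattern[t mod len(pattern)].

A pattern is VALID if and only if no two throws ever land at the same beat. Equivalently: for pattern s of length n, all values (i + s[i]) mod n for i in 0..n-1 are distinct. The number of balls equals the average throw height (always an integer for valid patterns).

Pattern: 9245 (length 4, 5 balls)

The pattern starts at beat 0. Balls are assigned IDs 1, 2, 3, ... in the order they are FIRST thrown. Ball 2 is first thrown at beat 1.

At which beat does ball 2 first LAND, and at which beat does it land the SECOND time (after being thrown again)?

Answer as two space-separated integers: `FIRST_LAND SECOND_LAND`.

Beat 0 (L): throw ball1 h=9 -> lands@9:R; in-air after throw: [b1@9:R]
Beat 1 (R): throw ball2 h=2 -> lands@3:R; in-air after throw: [b2@3:R b1@9:R]
Beat 2 (L): throw ball3 h=4 -> lands@6:L; in-air after throw: [b2@3:R b3@6:L b1@9:R]
Beat 3 (R): throw ball2 h=5 -> lands@8:L; in-air after throw: [b3@6:L b2@8:L b1@9:R]
Beat 4 (L): throw ball4 h=9 -> lands@13:R; in-air after throw: [b3@6:L b2@8:L b1@9:R b4@13:R]
Beat 5 (R): throw ball5 h=2 -> lands@7:R; in-air after throw: [b3@6:L b5@7:R b2@8:L b1@9:R b4@13:R]
Beat 6 (L): throw ball3 h=4 -> lands@10:L; in-air after throw: [b5@7:R b2@8:L b1@9:R b3@10:L b4@13:R]
Beat 7 (R): throw ball5 h=5 -> lands@12:L; in-air after throw: [b2@8:L b1@9:R b3@10:L b5@12:L b4@13:R]
Beat 8 (L): throw ball2 h=9 -> lands@17:R; in-air after throw: [b1@9:R b3@10:L b5@12:L b4@13:R b2@17:R]
Ball 2: thrown@1 h=2 -> first land @3; rethrown@3 h=5 -> second land @8

Answer: 3 8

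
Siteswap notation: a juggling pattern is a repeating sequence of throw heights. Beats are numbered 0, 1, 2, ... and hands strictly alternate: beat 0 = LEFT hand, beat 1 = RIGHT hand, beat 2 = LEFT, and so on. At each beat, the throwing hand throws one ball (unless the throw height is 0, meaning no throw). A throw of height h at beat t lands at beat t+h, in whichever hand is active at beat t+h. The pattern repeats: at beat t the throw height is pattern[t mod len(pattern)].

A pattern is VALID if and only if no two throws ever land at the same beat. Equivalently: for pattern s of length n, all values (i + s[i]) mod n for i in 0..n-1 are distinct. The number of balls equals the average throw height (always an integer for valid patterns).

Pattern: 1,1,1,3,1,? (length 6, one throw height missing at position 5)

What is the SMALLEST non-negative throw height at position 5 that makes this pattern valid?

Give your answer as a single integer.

Answer: 5

Derivation:
i=0: (0 + 1) mod 6 = 1
i=1: (1 + 1) mod 6 = 2
i=2: (2 + 1) mod 6 = 3
i=3: (3 + 3) mod 6 = 0
i=4: (4 + 1) mod 6 = 5
i=5: s[i]=? (unknown)
Known residues: [0, 1, 2, 3, 5]; need a permutation of 0..5, so missing residue r = 4
Need (5 + s) mod 6 = 4; smallest s = (4 - 5) mod 6 = 5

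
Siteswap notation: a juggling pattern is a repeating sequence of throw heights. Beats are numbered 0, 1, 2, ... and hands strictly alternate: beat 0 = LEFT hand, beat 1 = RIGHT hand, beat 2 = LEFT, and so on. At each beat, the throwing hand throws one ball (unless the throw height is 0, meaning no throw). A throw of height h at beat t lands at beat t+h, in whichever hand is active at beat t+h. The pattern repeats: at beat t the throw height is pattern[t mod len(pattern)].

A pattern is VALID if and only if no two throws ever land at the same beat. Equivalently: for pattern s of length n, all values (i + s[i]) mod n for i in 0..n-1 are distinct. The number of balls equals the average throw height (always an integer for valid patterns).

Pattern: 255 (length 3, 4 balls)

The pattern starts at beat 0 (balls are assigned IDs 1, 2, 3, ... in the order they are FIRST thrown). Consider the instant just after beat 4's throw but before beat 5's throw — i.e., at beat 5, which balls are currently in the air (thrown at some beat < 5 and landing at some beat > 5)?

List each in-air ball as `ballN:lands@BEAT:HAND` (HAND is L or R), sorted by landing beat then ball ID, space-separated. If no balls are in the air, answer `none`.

Beat 0 (L): throw ball1 h=2 -> lands@2:L; in-air after throw: [b1@2:L]
Beat 1 (R): throw ball2 h=5 -> lands@6:L; in-air after throw: [b1@2:L b2@6:L]
Beat 2 (L): throw ball1 h=5 -> lands@7:R; in-air after throw: [b2@6:L b1@7:R]
Beat 3 (R): throw ball3 h=2 -> lands@5:R; in-air after throw: [b3@5:R b2@6:L b1@7:R]
Beat 4 (L): throw ball4 h=5 -> lands@9:R; in-air after throw: [b3@5:R b2@6:L b1@7:R b4@9:R]
Beat 5 (R): throw ball3 h=5 -> lands@10:L; in-air after throw: [b2@6:L b1@7:R b4@9:R b3@10:L]

Answer: ball2:lands@6:L ball1:lands@7:R ball4:lands@9:R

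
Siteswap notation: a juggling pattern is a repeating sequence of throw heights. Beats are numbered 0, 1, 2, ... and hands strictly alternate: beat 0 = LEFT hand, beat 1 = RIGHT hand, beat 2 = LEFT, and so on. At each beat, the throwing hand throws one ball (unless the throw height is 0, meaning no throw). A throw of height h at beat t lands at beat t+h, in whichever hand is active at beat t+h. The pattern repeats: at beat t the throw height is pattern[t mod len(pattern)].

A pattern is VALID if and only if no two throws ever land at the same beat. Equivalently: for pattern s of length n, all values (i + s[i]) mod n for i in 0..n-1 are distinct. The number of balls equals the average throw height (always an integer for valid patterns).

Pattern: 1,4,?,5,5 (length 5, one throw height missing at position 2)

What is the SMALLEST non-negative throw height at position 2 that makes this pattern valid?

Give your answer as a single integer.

Answer: 0

Derivation:
i=0: (0 + 1) mod 5 = 1
i=1: (1 + 4) mod 5 = 0
i=2: s[i]=? (unknown)
i=3: (3 + 5) mod 5 = 3
i=4: (4 + 5) mod 5 = 4
Known residues: [0, 1, 3, 4]; need a permutation of 0..4, so missing residue r = 2
Need (2 + s) mod 5 = 2; smallest s = (2 - 2) mod 5 = 0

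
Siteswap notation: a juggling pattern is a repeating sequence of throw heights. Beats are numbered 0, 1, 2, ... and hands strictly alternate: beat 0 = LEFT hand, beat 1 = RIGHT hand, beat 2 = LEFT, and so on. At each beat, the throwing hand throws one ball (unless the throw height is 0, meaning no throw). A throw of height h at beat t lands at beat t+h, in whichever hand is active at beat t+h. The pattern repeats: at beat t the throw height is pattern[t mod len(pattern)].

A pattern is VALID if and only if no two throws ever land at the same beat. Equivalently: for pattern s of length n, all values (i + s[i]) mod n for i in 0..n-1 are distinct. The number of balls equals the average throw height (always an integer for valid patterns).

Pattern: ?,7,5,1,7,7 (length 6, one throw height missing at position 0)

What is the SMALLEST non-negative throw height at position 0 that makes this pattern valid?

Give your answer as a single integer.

Answer: 3

Derivation:
i=0: s[i]=? (unknown)
i=1: (1 + 7) mod 6 = 2
i=2: (2 + 5) mod 6 = 1
i=3: (3 + 1) mod 6 = 4
i=4: (4 + 7) mod 6 = 5
i=5: (5 + 7) mod 6 = 0
Known residues: [0, 1, 2, 4, 5]; need a permutation of 0..5, so missing residue r = 3
Need (0 + s) mod 6 = 3; smallest s = (3 - 0) mod 6 = 3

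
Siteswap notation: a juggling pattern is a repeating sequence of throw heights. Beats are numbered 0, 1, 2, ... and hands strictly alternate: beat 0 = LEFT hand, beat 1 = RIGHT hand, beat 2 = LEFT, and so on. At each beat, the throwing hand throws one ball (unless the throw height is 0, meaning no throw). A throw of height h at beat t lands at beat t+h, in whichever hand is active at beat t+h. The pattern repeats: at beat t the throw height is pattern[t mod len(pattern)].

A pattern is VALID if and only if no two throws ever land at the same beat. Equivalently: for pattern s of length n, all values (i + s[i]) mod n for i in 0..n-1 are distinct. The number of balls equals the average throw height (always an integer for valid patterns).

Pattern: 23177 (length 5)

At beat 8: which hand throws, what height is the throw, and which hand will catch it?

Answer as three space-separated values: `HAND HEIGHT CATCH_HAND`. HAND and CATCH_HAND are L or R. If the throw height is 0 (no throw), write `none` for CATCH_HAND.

Answer: L 7 R

Derivation:
Beat 8: 8 mod 2 = 0, so hand = L
Throw height = pattern[8 mod 5] = pattern[3] = 7
Lands at beat 8+7=15, 15 mod 2 = 1, so catch hand = R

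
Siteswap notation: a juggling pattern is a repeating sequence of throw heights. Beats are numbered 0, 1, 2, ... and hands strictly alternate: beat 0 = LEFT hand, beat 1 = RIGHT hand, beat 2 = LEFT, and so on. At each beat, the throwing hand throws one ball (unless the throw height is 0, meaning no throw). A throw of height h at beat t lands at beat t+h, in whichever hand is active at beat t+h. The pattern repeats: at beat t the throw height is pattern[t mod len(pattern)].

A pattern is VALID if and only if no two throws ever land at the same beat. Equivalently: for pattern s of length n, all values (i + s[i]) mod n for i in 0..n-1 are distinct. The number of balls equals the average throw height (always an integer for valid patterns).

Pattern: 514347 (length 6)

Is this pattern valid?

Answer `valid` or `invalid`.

i=0: (i + s[i]) mod n = (0 + 5) mod 6 = 5
i=1: (i + s[i]) mod n = (1 + 1) mod 6 = 2
i=2: (i + s[i]) mod n = (2 + 4) mod 6 = 0
i=3: (i + s[i]) mod n = (3 + 3) mod 6 = 0
i=4: (i + s[i]) mod n = (4 + 4) mod 6 = 2
i=5: (i + s[i]) mod n = (5 + 7) mod 6 = 0
Residues: [5, 2, 0, 0, 2, 0], distinct: False

Answer: invalid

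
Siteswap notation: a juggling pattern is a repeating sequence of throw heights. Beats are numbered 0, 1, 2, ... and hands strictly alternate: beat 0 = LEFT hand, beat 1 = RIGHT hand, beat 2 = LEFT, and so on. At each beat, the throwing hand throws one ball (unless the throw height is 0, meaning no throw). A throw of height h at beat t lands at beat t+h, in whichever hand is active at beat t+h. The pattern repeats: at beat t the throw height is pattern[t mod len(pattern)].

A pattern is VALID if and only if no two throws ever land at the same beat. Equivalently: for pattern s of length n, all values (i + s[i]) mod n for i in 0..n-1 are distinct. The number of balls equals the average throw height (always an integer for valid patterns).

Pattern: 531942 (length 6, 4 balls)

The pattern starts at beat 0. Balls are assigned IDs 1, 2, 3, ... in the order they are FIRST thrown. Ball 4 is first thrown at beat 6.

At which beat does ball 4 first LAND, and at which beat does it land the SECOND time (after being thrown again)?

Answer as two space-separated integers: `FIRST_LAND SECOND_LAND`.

Beat 0 (L): throw ball1 h=5 -> lands@5:R; in-air after throw: [b1@5:R]
Beat 1 (R): throw ball2 h=3 -> lands@4:L; in-air after throw: [b2@4:L b1@5:R]
Beat 2 (L): throw ball3 h=1 -> lands@3:R; in-air after throw: [b3@3:R b2@4:L b1@5:R]
Beat 3 (R): throw ball3 h=9 -> lands@12:L; in-air after throw: [b2@4:L b1@5:R b3@12:L]
Beat 4 (L): throw ball2 h=4 -> lands@8:L; in-air after throw: [b1@5:R b2@8:L b3@12:L]
Beat 5 (R): throw ball1 h=2 -> lands@7:R; in-air after throw: [b1@7:R b2@8:L b3@12:L]
Beat 6 (L): throw ball4 h=5 -> lands@11:R; in-air after throw: [b1@7:R b2@8:L b4@11:R b3@12:L]
Beat 7 (R): throw ball1 h=3 -> lands@10:L; in-air after throw: [b2@8:L b1@10:L b4@11:R b3@12:L]
Beat 8 (L): throw ball2 h=1 -> lands@9:R; in-air after throw: [b2@9:R b1@10:L b4@11:R b3@12:L]
Beat 9 (R): throw ball2 h=9 -> lands@18:L; in-air after throw: [b1@10:L b4@11:R b3@12:L b2@18:L]
Beat 10 (L): throw ball1 h=4 -> lands@14:L; in-air after throw: [b4@11:R b3@12:L b1@14:L b2@18:L]
Beat 11 (R): throw ball4 h=2 -> lands@13:R; in-air after throw: [b3@12:L b4@13:R b1@14:L b2@18:L]
Beat 12 (L): throw ball3 h=5 -> lands@17:R; in-air after throw: [b4@13:R b1@14:L b3@17:R b2@18:L]
Beat 13 (R): throw ball4 h=3 -> lands@16:L; in-air after throw: [b1@14:L b4@16:L b3@17:R b2@18:L]
Ball 4: thrown@6 h=5 -> first land @11; rethrown@11 h=2 -> second land @13

Answer: 11 13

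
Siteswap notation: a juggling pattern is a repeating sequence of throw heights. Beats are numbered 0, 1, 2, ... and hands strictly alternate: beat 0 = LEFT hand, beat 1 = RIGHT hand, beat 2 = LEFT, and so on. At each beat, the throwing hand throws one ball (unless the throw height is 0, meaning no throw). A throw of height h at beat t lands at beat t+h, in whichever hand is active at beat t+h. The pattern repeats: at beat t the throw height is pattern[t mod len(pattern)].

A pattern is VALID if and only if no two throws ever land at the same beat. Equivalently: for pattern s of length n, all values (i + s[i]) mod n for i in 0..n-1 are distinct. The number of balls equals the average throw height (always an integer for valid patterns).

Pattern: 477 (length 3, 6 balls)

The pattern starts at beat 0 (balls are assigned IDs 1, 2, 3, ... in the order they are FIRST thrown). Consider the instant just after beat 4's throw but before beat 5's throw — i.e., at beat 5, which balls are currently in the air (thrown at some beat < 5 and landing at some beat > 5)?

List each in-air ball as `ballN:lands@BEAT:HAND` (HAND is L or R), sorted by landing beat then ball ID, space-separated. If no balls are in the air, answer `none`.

Answer: ball4:lands@7:R ball2:lands@8:L ball3:lands@9:R ball1:lands@11:R

Derivation:
Beat 0 (L): throw ball1 h=4 -> lands@4:L; in-air after throw: [b1@4:L]
Beat 1 (R): throw ball2 h=7 -> lands@8:L; in-air after throw: [b1@4:L b2@8:L]
Beat 2 (L): throw ball3 h=7 -> lands@9:R; in-air after throw: [b1@4:L b2@8:L b3@9:R]
Beat 3 (R): throw ball4 h=4 -> lands@7:R; in-air after throw: [b1@4:L b4@7:R b2@8:L b3@9:R]
Beat 4 (L): throw ball1 h=7 -> lands@11:R; in-air after throw: [b4@7:R b2@8:L b3@9:R b1@11:R]
Beat 5 (R): throw ball5 h=7 -> lands@12:L; in-air after throw: [b4@7:R b2@8:L b3@9:R b1@11:R b5@12:L]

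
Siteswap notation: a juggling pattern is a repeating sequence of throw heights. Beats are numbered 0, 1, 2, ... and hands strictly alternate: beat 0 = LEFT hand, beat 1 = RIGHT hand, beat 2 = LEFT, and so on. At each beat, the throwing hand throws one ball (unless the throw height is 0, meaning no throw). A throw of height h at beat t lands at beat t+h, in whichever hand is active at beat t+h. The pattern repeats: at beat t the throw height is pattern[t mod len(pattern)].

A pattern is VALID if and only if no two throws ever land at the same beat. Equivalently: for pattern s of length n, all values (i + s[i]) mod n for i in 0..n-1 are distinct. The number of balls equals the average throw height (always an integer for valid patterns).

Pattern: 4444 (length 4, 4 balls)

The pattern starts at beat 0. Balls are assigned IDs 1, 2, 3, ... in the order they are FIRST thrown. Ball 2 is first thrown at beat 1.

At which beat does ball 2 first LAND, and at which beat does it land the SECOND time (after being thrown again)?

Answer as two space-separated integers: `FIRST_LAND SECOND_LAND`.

Answer: 5 9

Derivation:
Beat 0 (L): throw ball1 h=4 -> lands@4:L; in-air after throw: [b1@4:L]
Beat 1 (R): throw ball2 h=4 -> lands@5:R; in-air after throw: [b1@4:L b2@5:R]
Beat 2 (L): throw ball3 h=4 -> lands@6:L; in-air after throw: [b1@4:L b2@5:R b3@6:L]
Beat 3 (R): throw ball4 h=4 -> lands@7:R; in-air after throw: [b1@4:L b2@5:R b3@6:L b4@7:R]
Beat 4 (L): throw ball1 h=4 -> lands@8:L; in-air after throw: [b2@5:R b3@6:L b4@7:R b1@8:L]
Beat 5 (R): throw ball2 h=4 -> lands@9:R; in-air after throw: [b3@6:L b4@7:R b1@8:L b2@9:R]
Beat 6 (L): throw ball3 h=4 -> lands@10:L; in-air after throw: [b4@7:R b1@8:L b2@9:R b3@10:L]
Beat 7 (R): throw ball4 h=4 -> lands@11:R; in-air after throw: [b1@8:L b2@9:R b3@10:L b4@11:R]
Beat 8 (L): throw ball1 h=4 -> lands@12:L; in-air after throw: [b2@9:R b3@10:L b4@11:R b1@12:L]
Beat 9 (R): throw ball2 h=4 -> lands@13:R; in-air after throw: [b3@10:L b4@11:R b1@12:L b2@13:R]
Ball 2: thrown@1 h=4 -> first land @5; rethrown@5 h=4 -> second land @9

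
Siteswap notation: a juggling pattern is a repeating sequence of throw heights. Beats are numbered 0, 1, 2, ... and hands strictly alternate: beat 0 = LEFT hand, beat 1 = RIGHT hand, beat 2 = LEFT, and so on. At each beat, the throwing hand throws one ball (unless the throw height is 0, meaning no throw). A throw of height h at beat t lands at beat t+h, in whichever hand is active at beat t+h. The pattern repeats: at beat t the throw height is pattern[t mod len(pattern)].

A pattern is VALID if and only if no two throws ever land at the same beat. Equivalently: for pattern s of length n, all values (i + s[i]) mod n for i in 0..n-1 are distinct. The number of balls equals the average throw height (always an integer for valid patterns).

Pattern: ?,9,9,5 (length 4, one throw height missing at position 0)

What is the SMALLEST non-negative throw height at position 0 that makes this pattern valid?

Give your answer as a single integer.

i=0: s[i]=? (unknown)
i=1: (1 + 9) mod 4 = 2
i=2: (2 + 9) mod 4 = 3
i=3: (3 + 5) mod 4 = 0
Known residues: [0, 2, 3]; need a permutation of 0..3, so missing residue r = 1
Need (0 + s) mod 4 = 1; smallest s = (1 - 0) mod 4 = 1

Answer: 1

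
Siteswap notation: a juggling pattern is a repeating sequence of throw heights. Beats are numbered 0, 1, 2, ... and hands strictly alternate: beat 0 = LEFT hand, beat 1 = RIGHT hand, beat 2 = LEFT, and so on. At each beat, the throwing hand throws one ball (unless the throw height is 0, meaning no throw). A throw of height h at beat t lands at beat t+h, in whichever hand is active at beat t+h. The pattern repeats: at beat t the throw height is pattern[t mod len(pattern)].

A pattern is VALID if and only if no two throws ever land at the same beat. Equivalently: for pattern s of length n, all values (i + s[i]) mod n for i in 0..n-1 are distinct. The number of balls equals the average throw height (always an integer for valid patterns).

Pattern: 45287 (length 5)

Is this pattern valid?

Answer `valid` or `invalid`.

i=0: (i + s[i]) mod n = (0 + 4) mod 5 = 4
i=1: (i + s[i]) mod n = (1 + 5) mod 5 = 1
i=2: (i + s[i]) mod n = (2 + 2) mod 5 = 4
i=3: (i + s[i]) mod n = (3 + 8) mod 5 = 1
i=4: (i + s[i]) mod n = (4 + 7) mod 5 = 1
Residues: [4, 1, 4, 1, 1], distinct: False

Answer: invalid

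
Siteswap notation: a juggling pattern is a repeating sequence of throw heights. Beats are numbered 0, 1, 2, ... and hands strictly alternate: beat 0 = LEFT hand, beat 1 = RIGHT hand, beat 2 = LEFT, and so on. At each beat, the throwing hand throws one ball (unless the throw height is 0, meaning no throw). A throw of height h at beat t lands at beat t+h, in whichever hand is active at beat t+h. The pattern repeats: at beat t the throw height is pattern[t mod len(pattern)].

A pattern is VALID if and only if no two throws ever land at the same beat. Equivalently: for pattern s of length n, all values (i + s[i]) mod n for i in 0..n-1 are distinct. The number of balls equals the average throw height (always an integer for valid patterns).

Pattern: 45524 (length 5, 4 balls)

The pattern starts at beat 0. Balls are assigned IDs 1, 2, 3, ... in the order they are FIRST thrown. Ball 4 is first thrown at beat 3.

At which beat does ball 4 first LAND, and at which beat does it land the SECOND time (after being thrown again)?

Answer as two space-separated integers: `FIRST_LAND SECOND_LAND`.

Answer: 5 9

Derivation:
Beat 0 (L): throw ball1 h=4 -> lands@4:L; in-air after throw: [b1@4:L]
Beat 1 (R): throw ball2 h=5 -> lands@6:L; in-air after throw: [b1@4:L b2@6:L]
Beat 2 (L): throw ball3 h=5 -> lands@7:R; in-air after throw: [b1@4:L b2@6:L b3@7:R]
Beat 3 (R): throw ball4 h=2 -> lands@5:R; in-air after throw: [b1@4:L b4@5:R b2@6:L b3@7:R]
Beat 4 (L): throw ball1 h=4 -> lands@8:L; in-air after throw: [b4@5:R b2@6:L b3@7:R b1@8:L]
Beat 5 (R): throw ball4 h=4 -> lands@9:R; in-air after throw: [b2@6:L b3@7:R b1@8:L b4@9:R]
Beat 6 (L): throw ball2 h=5 -> lands@11:R; in-air after throw: [b3@7:R b1@8:L b4@9:R b2@11:R]
Beat 7 (R): throw ball3 h=5 -> lands@12:L; in-air after throw: [b1@8:L b4@9:R b2@11:R b3@12:L]
Beat 8 (L): throw ball1 h=2 -> lands@10:L; in-air after throw: [b4@9:R b1@10:L b2@11:R b3@12:L]
Beat 9 (R): throw ball4 h=4 -> lands@13:R; in-air after throw: [b1@10:L b2@11:R b3@12:L b4@13:R]
Ball 4: thrown@3 h=2 -> first land @5; rethrown@5 h=4 -> second land @9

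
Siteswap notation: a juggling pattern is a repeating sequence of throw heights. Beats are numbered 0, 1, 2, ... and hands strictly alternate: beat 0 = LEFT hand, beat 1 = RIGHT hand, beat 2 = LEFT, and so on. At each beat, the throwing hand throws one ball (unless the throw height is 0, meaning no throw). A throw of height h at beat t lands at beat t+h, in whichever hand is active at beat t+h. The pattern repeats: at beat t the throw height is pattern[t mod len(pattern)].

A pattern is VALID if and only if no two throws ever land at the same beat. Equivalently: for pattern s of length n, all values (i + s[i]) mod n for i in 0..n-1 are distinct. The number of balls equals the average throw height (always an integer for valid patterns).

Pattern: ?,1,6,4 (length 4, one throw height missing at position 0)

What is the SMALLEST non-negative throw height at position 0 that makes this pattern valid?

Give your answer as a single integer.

i=0: s[i]=? (unknown)
i=1: (1 + 1) mod 4 = 2
i=2: (2 + 6) mod 4 = 0
i=3: (3 + 4) mod 4 = 3
Known residues: [0, 2, 3]; need a permutation of 0..3, so missing residue r = 1
Need (0 + s) mod 4 = 1; smallest s = (1 - 0) mod 4 = 1

Answer: 1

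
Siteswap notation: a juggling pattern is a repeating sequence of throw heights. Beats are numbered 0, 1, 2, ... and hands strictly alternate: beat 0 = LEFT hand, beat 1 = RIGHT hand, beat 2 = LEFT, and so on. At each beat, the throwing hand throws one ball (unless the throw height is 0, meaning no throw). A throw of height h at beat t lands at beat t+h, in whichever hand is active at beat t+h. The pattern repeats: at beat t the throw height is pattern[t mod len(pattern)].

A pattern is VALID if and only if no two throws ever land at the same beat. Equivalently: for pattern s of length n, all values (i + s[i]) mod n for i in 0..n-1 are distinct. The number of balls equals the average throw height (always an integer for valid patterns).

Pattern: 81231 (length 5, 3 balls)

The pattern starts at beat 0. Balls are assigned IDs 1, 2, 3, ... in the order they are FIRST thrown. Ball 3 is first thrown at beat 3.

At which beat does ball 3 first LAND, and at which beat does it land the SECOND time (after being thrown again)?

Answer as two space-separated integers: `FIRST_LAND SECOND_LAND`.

Answer: 6 7

Derivation:
Beat 0 (L): throw ball1 h=8 -> lands@8:L; in-air after throw: [b1@8:L]
Beat 1 (R): throw ball2 h=1 -> lands@2:L; in-air after throw: [b2@2:L b1@8:L]
Beat 2 (L): throw ball2 h=2 -> lands@4:L; in-air after throw: [b2@4:L b1@8:L]
Beat 3 (R): throw ball3 h=3 -> lands@6:L; in-air after throw: [b2@4:L b3@6:L b1@8:L]
Beat 4 (L): throw ball2 h=1 -> lands@5:R; in-air after throw: [b2@5:R b3@6:L b1@8:L]
Beat 5 (R): throw ball2 h=8 -> lands@13:R; in-air after throw: [b3@6:L b1@8:L b2@13:R]
Beat 6 (L): throw ball3 h=1 -> lands@7:R; in-air after throw: [b3@7:R b1@8:L b2@13:R]
Beat 7 (R): throw ball3 h=2 -> lands@9:R; in-air after throw: [b1@8:L b3@9:R b2@13:R]
Ball 3: thrown@3 h=3 -> first land @6; rethrown@6 h=1 -> second land @7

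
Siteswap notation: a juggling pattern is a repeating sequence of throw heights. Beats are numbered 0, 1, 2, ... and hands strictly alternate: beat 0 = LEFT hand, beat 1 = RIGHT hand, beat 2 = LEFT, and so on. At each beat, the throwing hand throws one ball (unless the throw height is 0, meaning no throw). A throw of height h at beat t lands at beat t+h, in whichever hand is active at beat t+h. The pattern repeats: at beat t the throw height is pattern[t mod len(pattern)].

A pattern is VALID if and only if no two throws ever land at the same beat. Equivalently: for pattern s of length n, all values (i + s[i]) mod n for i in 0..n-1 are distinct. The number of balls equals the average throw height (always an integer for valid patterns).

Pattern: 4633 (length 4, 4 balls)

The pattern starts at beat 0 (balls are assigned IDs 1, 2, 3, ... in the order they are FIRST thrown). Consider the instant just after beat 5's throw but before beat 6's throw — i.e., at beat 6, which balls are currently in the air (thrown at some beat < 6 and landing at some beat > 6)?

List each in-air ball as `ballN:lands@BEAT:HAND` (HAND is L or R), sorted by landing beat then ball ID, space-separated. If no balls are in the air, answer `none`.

Beat 0 (L): throw ball1 h=4 -> lands@4:L; in-air after throw: [b1@4:L]
Beat 1 (R): throw ball2 h=6 -> lands@7:R; in-air after throw: [b1@4:L b2@7:R]
Beat 2 (L): throw ball3 h=3 -> lands@5:R; in-air after throw: [b1@4:L b3@5:R b2@7:R]
Beat 3 (R): throw ball4 h=3 -> lands@6:L; in-air after throw: [b1@4:L b3@5:R b4@6:L b2@7:R]
Beat 4 (L): throw ball1 h=4 -> lands@8:L; in-air after throw: [b3@5:R b4@6:L b2@7:R b1@8:L]
Beat 5 (R): throw ball3 h=6 -> lands@11:R; in-air after throw: [b4@6:L b2@7:R b1@8:L b3@11:R]
Beat 6 (L): throw ball4 h=3 -> lands@9:R; in-air after throw: [b2@7:R b1@8:L b4@9:R b3@11:R]

Answer: ball2:lands@7:R ball1:lands@8:L ball3:lands@11:R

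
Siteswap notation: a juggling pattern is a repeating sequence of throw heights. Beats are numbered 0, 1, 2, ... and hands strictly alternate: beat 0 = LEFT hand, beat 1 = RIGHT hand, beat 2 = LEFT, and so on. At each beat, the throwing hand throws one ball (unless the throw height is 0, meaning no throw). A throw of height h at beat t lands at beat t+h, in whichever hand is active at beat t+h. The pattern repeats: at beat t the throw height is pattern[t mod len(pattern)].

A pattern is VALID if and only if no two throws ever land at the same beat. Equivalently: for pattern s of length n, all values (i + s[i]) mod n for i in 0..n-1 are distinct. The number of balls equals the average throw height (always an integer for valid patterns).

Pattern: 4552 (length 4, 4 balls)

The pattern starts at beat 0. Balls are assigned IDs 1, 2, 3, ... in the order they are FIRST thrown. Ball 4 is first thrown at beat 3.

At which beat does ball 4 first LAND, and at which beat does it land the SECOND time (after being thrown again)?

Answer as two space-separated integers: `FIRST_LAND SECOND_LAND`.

Beat 0 (L): throw ball1 h=4 -> lands@4:L; in-air after throw: [b1@4:L]
Beat 1 (R): throw ball2 h=5 -> lands@6:L; in-air after throw: [b1@4:L b2@6:L]
Beat 2 (L): throw ball3 h=5 -> lands@7:R; in-air after throw: [b1@4:L b2@6:L b3@7:R]
Beat 3 (R): throw ball4 h=2 -> lands@5:R; in-air after throw: [b1@4:L b4@5:R b2@6:L b3@7:R]
Beat 4 (L): throw ball1 h=4 -> lands@8:L; in-air after throw: [b4@5:R b2@6:L b3@7:R b1@8:L]
Beat 5 (R): throw ball4 h=5 -> lands@10:L; in-air after throw: [b2@6:L b3@7:R b1@8:L b4@10:L]
Beat 6 (L): throw ball2 h=5 -> lands@11:R; in-air after throw: [b3@7:R b1@8:L b4@10:L b2@11:R]
Beat 7 (R): throw ball3 h=2 -> lands@9:R; in-air after throw: [b1@8:L b3@9:R b4@10:L b2@11:R]
Beat 8 (L): throw ball1 h=4 -> lands@12:L; in-air after throw: [b3@9:R b4@10:L b2@11:R b1@12:L]
Beat 9 (R): throw ball3 h=5 -> lands@14:L; in-air after throw: [b4@10:L b2@11:R b1@12:L b3@14:L]
Beat 10 (L): throw ball4 h=5 -> lands@15:R; in-air after throw: [b2@11:R b1@12:L b3@14:L b4@15:R]
Ball 4: thrown@3 h=2 -> first land @5; rethrown@5 h=5 -> second land @10

Answer: 5 10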